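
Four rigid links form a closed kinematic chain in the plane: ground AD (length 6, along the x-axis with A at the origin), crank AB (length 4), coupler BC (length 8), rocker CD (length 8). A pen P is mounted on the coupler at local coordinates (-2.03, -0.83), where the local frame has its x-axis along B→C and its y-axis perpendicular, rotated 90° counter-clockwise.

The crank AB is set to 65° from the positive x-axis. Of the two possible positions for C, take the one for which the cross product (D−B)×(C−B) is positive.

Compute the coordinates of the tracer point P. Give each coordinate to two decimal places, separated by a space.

0.33 1.91

A=(0,0), D=(6.00,0)
B = A + 4.00·(cos65°, sin65°) = (1.6905, 3.6252)
|BD| = 5.6315
circle(B,8.00) ∩ circle(D,8.00): a=2.8158, h=7.4881
  candidates: C₊=(8.6656,7.5429) cross=42.170; C₋=(-0.9751,-3.9176) cross=-42.170
  mode + wants cross > 0 → take C=(8.6656,7.5429) (cross=42.170)
ex = (C−B)/|BC| = (0.8719,0.4897); ey = (-0.4897,0.8719)
P = B + -2.03·ex + -0.83·ey = (0.3270,1.9075)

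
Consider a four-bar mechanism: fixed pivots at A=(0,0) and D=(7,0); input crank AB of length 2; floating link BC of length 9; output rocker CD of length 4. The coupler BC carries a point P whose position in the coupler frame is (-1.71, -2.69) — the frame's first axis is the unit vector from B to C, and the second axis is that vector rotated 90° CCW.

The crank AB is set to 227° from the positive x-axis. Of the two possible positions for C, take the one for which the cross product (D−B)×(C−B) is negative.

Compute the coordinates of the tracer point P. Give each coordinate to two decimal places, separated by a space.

-3.76 -3.56

A=(0,0), D=(7.00,0)
B = A + 2.00·(cos227°, sin227°) = (-1.3640, -1.4627)
|BD| = 8.4909
circle(B,9.00) ∩ circle(D,4.00): a=8.0731, h=3.9781
  candidates: C₊=(5.9031,3.8467) cross=33.778; C₋=(7.2737,-3.9906) cross=-33.778
  mode - wants cross < 0 → take C=(7.2737,-3.9906) (cross=-33.778)
ex = (C−B)/|BC| = (0.9597,-0.2809); ey = (0.2809,0.9597)
P = B + -1.71·ex + -2.69·ey = (-3.7607,-3.5641)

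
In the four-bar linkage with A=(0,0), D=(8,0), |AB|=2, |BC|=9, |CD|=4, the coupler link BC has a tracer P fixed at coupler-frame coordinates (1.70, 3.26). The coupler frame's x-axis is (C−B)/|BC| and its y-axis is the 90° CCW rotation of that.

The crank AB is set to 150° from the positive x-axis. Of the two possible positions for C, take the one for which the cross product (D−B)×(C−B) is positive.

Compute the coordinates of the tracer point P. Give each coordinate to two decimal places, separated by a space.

A=(0,0), D=(8.00,0)
B = A + 2.00·(cos150°, sin150°) = (-1.7321, 1.0000)
|BD| = 9.7833
circle(B,9.00) ∩ circle(D,4.00): a=8.2136, h=3.6792
  candidates: C₊=(6.8146,3.8203) cross=35.994; C₋=(6.0625,-3.4994) cross=-35.994
  mode + wants cross > 0 → take C=(6.8146,3.8203) (cross=35.994)
ex = (C−B)/|BC| = (0.9496,0.3134); ey = (-0.3134,0.9496)
P = B + 1.70·ex + 3.26·ey = (-1.1393,4.6285)

-1.14 4.63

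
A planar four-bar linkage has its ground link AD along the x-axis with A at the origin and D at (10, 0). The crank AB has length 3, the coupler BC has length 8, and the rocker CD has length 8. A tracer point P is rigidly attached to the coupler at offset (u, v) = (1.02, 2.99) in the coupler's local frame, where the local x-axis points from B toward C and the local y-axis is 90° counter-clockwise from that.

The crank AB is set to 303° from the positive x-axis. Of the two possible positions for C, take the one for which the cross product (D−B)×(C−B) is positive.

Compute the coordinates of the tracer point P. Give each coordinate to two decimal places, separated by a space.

A=(0,0), D=(10.00,0)
B = A + 3.00·(cos303°, sin303°) = (1.6339, -2.5160)
|BD| = 8.7362
circle(B,8.00) ∩ circle(D,8.00): a=4.3681, h=6.7022
  candidates: C₊=(3.8867,5.1602) cross=58.552; C₋=(7.7472,-7.6762) cross=-58.552
  mode + wants cross > 0 → take C=(3.8867,5.1602) (cross=58.552)
ex = (C−B)/|BC| = (0.2816,0.9595); ey = (-0.9595,0.2816)
P = B + 1.02·ex + 2.99·ey = (-0.9478,-0.6953)

-0.95 -0.70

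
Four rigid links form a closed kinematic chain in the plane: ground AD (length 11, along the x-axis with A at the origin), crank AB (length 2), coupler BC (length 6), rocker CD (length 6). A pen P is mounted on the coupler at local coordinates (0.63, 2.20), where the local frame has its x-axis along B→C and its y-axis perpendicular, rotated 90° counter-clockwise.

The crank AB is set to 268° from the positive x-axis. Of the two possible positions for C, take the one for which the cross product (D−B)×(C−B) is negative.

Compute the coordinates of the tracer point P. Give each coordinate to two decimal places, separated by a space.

A=(0,0), D=(11.00,0)
B = A + 2.00·(cos268°, sin268°) = (-0.0698, -1.9988)
|BD| = 11.2488
circle(B,6.00) ∩ circle(D,6.00): a=5.6244, h=2.0895
  candidates: C₊=(5.0938,1.0569) cross=23.505; C₋=(5.8364,-3.0557) cross=-23.505
  mode - wants cross < 0 → take C=(5.8364,-3.0557) (cross=-23.505)
ex = (C−B)/|BC| = (0.9844,-0.1761); ey = (0.1761,0.9844)
P = B + 0.63·ex + 2.20·ey = (0.9379,0.0558)

0.94 0.06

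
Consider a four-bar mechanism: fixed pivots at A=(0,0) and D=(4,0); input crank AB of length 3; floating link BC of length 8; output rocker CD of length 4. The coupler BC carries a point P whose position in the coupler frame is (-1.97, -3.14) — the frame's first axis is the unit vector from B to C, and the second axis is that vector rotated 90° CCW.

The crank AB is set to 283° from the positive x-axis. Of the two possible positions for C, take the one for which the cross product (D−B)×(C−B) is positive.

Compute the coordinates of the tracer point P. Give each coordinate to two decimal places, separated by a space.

A=(0,0), D=(4.00,0)
B = A + 3.00·(cos283°, sin283°) = (0.6749, -2.9231)
|BD| = 4.4273
circle(B,8.00) ∩ circle(D,4.00): a=7.6345, h=2.3903
  candidates: C₊=(4.8306,3.9128) cross=10.583; C₋=(7.9870,0.3223) cross=-10.583
  mode + wants cross > 0 → take C=(4.8306,3.9128) (cross=10.583)
ex = (C−B)/|BC| = (0.5195,0.8545); ey = (-0.8545,0.5195)
P = B + -1.97·ex + -3.14·ey = (2.3346,-6.2376)

2.33 -6.24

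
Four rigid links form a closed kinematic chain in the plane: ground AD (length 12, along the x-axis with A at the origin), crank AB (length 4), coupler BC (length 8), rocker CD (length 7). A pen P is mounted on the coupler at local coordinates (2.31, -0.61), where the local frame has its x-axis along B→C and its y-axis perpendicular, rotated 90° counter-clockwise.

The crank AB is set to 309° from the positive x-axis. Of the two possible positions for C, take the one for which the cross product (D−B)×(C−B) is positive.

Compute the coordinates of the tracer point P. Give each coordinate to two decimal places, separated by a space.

A=(0,0), D=(12.00,0)
B = A + 4.00·(cos309°, sin309°) = (2.5173, -3.1086)
|BD| = 9.9792
circle(B,8.00) ∩ circle(D,7.00): a=5.7412, h=5.5713
  candidates: C₊=(6.2373,3.9739) cross=55.597; C₋=(9.7083,-6.6142) cross=-55.597
  mode + wants cross > 0 → take C=(6.2373,3.9739) (cross=55.597)
ex = (C−B)/|BC| = (0.4650,0.8853); ey = (-0.8853,0.4650)
P = B + 2.31·ex + -0.61·ey = (4.1315,-1.3472)

4.13 -1.35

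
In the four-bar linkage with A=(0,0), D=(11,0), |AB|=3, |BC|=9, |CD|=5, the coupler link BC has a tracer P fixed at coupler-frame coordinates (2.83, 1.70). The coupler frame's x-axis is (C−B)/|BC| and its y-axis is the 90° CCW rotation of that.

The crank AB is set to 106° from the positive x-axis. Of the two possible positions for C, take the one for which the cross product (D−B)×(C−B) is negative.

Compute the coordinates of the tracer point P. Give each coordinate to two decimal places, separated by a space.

A=(0,0), D=(11.00,0)
B = A + 3.00·(cos106°, sin106°) = (-0.8269, 2.8838)
|BD| = 12.1734
circle(B,9.00) ∩ circle(D,5.00): a=8.3868, h=3.2652
  candidates: C₊=(8.0947,4.0693) cross=39.749; C₋=(6.5477,-2.2752) cross=-39.749
  mode - wants cross < 0 → take C=(6.5477,-2.2752) (cross=-39.749)
ex = (C−B)/|BC| = (0.8194,-0.5732); ey = (0.5732,0.8194)
P = B + 2.83·ex + 1.70·ey = (2.4665,2.6545)

2.47 2.65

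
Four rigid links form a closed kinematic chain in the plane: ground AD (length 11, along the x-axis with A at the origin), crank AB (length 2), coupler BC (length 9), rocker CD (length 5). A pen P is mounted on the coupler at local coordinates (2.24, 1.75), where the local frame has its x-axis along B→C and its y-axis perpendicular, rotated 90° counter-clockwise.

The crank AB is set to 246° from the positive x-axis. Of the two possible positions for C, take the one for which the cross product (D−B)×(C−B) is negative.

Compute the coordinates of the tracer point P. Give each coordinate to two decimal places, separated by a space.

1.78 -0.65

A=(0,0), D=(11.00,0)
B = A + 2.00·(cos246°, sin246°) = (-0.8135, -1.8271)
|BD| = 11.9539
circle(B,9.00) ∩ circle(D,5.00): a=8.3193, h=3.4336
  candidates: C₊=(6.8833,2.8377) cross=41.045; C₋=(7.9329,-3.9488) cross=-41.045
  mode - wants cross < 0 → take C=(7.9329,-3.9488) (cross=-41.045)
ex = (C−B)/|BC| = (0.9718,-0.2357); ey = (0.2357,0.9718)
P = B + 2.24·ex + 1.75·ey = (1.7759,-0.6545)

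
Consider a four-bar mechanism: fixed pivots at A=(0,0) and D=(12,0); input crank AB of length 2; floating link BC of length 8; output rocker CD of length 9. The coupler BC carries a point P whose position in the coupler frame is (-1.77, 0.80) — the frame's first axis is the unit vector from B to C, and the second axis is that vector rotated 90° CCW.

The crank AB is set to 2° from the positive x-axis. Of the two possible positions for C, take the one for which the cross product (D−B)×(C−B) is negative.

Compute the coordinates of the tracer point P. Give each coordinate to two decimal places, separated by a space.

A=(0,0), D=(12.00,0)
B = A + 2.00·(cos2°, sin2°) = (1.9988, 0.0698)
|BD| = 10.0015
circle(B,8.00) ∩ circle(D,9.00): a=4.1509, h=6.8389
  candidates: C₊=(6.1973,6.8796) cross=68.399; C₋=(6.1018,-6.7979) cross=-68.399
  mode - wants cross < 0 → take C=(6.1018,-6.7979) (cross=-68.399)
ex = (C−B)/|BC| = (0.5129,-0.8585); ey = (0.8585,0.5129)
P = B + -1.77·ex + 0.80·ey = (1.7778,1.9996)

1.78 2.00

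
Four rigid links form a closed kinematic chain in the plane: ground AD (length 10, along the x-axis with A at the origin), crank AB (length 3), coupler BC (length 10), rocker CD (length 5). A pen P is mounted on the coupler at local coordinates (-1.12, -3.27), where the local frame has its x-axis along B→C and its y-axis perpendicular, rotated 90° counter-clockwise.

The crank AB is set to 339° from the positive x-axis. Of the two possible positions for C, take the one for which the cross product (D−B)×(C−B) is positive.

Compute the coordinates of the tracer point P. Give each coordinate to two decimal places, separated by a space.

3.87 -4.36

A=(0,0), D=(10.00,0)
B = A + 3.00·(cos339°, sin339°) = (2.8007, -1.0751)
|BD| = 7.2791
circle(B,10.00) ∩ circle(D,5.00): a=8.7913, h=4.7658
  candidates: C₊=(10.7917,4.9369) cross=34.691; C₋=(12.1995,-4.4902) cross=-34.691
  mode + wants cross > 0 → take C=(10.7917,4.9369) (cross=34.691)
ex = (C−B)/|BC| = (0.7991,0.6012); ey = (-0.6012,0.7991)
P = B + -1.12·ex + -3.27·ey = (3.8717,-4.3615)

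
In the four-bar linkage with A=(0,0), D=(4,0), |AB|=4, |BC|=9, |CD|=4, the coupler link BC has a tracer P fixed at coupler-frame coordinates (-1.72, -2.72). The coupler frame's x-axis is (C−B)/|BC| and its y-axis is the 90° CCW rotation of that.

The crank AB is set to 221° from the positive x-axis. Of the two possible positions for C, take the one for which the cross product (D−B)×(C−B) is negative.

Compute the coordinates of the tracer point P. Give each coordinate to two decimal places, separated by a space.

-5.00 -5.16

A=(0,0), D=(4.00,0)
B = A + 4.00·(cos221°, sin221°) = (-3.0188, -2.6242)
|BD| = 7.4934
circle(B,9.00) ∩ circle(D,4.00): a=8.0839, h=3.9562
  candidates: C₊=(3.1676,3.9124) cross=29.645; C₋=(5.9386,-3.4989) cross=-29.645
  mode - wants cross < 0 → take C=(5.9386,-3.4989) (cross=-29.645)
ex = (C−B)/|BC| = (0.9953,-0.0972); ey = (0.0972,0.9953)
P = B + -1.72·ex + -2.72·ey = (-4.9950,-5.1642)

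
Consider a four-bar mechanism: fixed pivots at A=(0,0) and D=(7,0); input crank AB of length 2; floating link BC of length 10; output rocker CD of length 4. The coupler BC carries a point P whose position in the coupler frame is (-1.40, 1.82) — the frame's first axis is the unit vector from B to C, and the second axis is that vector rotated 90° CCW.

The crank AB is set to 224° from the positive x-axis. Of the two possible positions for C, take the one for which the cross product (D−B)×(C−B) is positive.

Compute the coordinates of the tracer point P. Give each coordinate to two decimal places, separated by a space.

A=(0,0), D=(7.00,0)
B = A + 2.00·(cos224°, sin224°) = (-1.4387, -1.3893)
|BD| = 8.5523
circle(B,10.00) ∩ circle(D,4.00): a=9.1871, h=3.9493
  candidates: C₊=(6.9848,4.0000) cross=33.776; C₋=(8.2680,-3.7937) cross=-33.776
  mode + wants cross > 0 → take C=(6.9848,4.0000) (cross=33.776)
ex = (C−B)/|BC| = (0.8424,0.5389); ey = (-0.5389,0.8424)
P = B + -1.40·ex + 1.82·ey = (-3.5988,-0.6107)

-3.60 -0.61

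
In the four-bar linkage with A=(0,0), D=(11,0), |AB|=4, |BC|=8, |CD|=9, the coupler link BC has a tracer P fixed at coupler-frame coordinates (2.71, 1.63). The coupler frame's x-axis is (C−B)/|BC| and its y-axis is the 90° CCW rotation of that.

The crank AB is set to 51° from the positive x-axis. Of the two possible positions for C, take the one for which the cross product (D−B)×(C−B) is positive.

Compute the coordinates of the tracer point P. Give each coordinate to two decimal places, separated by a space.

A=(0,0), D=(11.00,0)
B = A + 4.00·(cos51°, sin51°) = (2.5173, 3.1086)
|BD| = 9.0344
circle(B,8.00) ∩ circle(D,9.00): a=3.5763, h=7.1561
  candidates: C₊=(8.3375,8.5972) cross=64.651; C₋=(3.4129,-4.8411) cross=-64.651
  mode + wants cross > 0 → take C=(8.3375,8.5972) (cross=64.651)
ex = (C−B)/|BC| = (0.7275,0.6861); ey = (-0.6861,0.7275)
P = B + 2.71·ex + 1.63·ey = (3.3706,6.1537)

3.37 6.15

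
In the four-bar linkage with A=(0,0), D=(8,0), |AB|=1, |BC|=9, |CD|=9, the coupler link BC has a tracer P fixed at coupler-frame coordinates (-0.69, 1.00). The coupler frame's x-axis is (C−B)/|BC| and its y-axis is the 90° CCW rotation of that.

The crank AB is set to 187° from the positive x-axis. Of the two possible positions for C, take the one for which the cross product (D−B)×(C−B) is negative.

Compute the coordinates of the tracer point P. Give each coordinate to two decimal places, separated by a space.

A=(0,0), D=(8.00,0)
B = A + 1.00·(cos187°, sin187°) = (-0.9925, -0.1219)
|BD| = 8.9934
circle(B,9.00) ∩ circle(D,9.00): a=4.4967, h=7.7961
  candidates: C₊=(3.3981,7.7345) cross=70.114; C₋=(3.6094,-7.8564) cross=-70.114
  mode - wants cross < 0 → take C=(3.6094,-7.8564) (cross=-70.114)
ex = (C−B)/|BC| = (0.5113,-0.8594); ey = (0.8594,0.5113)
P = B + -0.69·ex + 1.00·ey = (-0.4860,0.9824)

-0.49 0.98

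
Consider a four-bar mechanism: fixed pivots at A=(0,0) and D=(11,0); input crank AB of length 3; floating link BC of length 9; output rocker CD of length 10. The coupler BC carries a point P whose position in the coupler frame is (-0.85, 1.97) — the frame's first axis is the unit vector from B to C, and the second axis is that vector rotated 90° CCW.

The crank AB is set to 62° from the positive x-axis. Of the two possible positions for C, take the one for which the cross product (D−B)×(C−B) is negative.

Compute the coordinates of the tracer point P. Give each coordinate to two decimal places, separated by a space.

3.18 3.86

A=(0,0), D=(11.00,0)
B = A + 3.00·(cos62°, sin62°) = (1.4084, 2.6488)
|BD| = 9.9506
circle(B,9.00) ∩ circle(D,10.00): a=4.0206, h=8.0520
  candidates: C₊=(7.4274,9.3400) cross=80.122; C₋=(3.1405,-6.1829) cross=-80.122
  mode - wants cross < 0 → take C=(3.1405,-6.1829) (cross=-80.122)
ex = (C−B)/|BC| = (0.1925,-0.9813); ey = (0.9813,0.1925)
P = B + -0.85·ex + 1.97·ey = (3.1780,3.8621)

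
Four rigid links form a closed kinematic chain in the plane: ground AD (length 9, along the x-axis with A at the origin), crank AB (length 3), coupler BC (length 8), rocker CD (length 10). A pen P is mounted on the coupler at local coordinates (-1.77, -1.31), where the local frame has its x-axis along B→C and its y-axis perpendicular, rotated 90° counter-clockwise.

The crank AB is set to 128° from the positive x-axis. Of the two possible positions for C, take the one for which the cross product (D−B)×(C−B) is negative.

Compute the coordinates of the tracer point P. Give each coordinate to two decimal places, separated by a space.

-3.62 3.67

A=(0,0), D=(9.00,0)
B = A + 3.00·(cos128°, sin128°) = (-1.8470, 2.3640)
|BD| = 11.1016
circle(B,8.00) ∩ circle(D,10.00): a=3.9294, h=6.9685
  candidates: C₊=(3.4762,8.3359) cross=77.361; C₋=(0.5084,-5.2814) cross=-77.361
  mode - wants cross < 0 → take C=(0.5084,-5.2814) (cross=-77.361)
ex = (C−B)/|BC| = (0.2944,-0.9557); ey = (0.9557,0.2944)
P = B + -1.77·ex + -1.31·ey = (-3.6200,3.6699)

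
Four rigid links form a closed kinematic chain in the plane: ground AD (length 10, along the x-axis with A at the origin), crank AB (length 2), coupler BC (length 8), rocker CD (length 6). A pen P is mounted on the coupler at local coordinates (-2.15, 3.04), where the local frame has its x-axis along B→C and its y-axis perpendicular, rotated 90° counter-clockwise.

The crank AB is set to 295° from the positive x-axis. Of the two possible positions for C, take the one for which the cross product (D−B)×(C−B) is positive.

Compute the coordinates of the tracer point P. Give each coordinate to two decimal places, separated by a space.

-2.87 -1.56

A=(0,0), D=(10.00,0)
B = A + 2.00·(cos295°, sin295°) = (0.8452, -1.8126)
|BD| = 9.3325
circle(B,8.00) ∩ circle(D,6.00): a=6.1664, h=5.0966
  candidates: C₊=(5.9043,4.3846) cross=47.564; C₋=(7.8841,-5.6145) cross=-47.564
  mode + wants cross > 0 → take C=(5.9043,4.3846) (cross=47.564)
ex = (C−B)/|BC| = (0.6324,0.7747); ey = (-0.7747,0.6324)
P = B + -2.15·ex + 3.04·ey = (-2.8693,-1.5557)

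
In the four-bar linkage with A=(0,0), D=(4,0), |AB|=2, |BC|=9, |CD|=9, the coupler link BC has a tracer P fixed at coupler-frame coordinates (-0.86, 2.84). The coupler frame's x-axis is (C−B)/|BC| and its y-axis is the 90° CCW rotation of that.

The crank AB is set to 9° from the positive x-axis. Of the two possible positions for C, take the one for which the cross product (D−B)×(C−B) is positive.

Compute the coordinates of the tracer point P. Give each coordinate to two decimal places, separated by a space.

A=(0,0), D=(4.00,0)
B = A + 2.00·(cos9°, sin9°) = (1.9754, 0.3129)
|BD| = 2.0487
circle(B,9.00) ∩ circle(D,9.00): a=1.0243, h=8.9415
  candidates: C₊=(4.3532,8.9931) cross=18.318; C₋=(1.6221,-8.6802) cross=-18.318
  mode + wants cross > 0 → take C=(4.3532,8.9931) (cross=18.318)
ex = (C−B)/|BC| = (0.2642,0.9645); ey = (-0.9645,0.2642)
P = B + -0.86·ex + 2.84·ey = (-0.9909,0.2338)

-0.99 0.23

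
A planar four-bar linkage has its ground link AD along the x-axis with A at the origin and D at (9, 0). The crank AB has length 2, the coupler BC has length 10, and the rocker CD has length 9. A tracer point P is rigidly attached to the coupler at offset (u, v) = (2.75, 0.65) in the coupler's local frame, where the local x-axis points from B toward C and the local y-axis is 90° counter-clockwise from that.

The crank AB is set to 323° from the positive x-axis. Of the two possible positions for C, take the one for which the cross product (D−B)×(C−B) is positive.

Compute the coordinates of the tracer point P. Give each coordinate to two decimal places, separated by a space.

A=(0,0), D=(9.00,0)
B = A + 2.00·(cos323°, sin323°) = (1.5973, -1.2036)
|BD| = 7.4999
circle(B,10.00) ∩ circle(D,9.00): a=5.0166, h=8.6506
  candidates: C₊=(5.1606,8.1400) cross=64.879; C₋=(7.9372,-8.9370) cross=-64.879
  mode + wants cross > 0 → take C=(5.1606,8.1400) (cross=64.879)
ex = (C−B)/|BC| = (0.3563,0.9344); ey = (-0.9344,0.3563)
P = B + 2.75·ex + 0.65·ey = (1.9699,1.5975)

1.97 1.60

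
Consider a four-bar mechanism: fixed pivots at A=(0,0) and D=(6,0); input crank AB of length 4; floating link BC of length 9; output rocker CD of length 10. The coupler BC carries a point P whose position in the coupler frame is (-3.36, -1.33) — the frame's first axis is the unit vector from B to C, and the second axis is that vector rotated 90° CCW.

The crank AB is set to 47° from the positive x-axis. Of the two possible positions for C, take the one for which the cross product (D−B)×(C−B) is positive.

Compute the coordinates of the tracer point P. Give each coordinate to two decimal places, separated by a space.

1.47 -0.46

A=(0,0), D=(6.00,0)
B = A + 4.00·(cos47°, sin47°) = (2.7280, 2.9254)
|BD| = 4.3891
circle(B,9.00) ∩ circle(D,10.00): a=0.0301, h=8.9999
  candidates: C₊=(8.7491,9.6147) cross=39.502; C₋=(-3.2482,-3.8040) cross=-39.502
  mode + wants cross > 0 → take C=(8.7491,9.6147) (cross=39.502)
ex = (C−B)/|BC| = (0.6690,0.7433); ey = (-0.7433,0.6690)
P = B + -3.36·ex + -1.33·ey = (1.4687,-0.4617)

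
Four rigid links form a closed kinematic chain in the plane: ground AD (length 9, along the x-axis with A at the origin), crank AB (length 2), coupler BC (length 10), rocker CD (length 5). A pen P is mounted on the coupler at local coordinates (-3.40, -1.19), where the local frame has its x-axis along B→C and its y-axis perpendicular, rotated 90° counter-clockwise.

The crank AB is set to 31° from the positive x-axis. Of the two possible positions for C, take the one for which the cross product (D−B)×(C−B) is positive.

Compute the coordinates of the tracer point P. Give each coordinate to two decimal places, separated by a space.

A=(0,0), D=(9.00,0)
B = A + 2.00·(cos31°, sin31°) = (1.7143, 1.0301)
|BD| = 7.3581
circle(B,10.00) ∩ circle(D,5.00): a=8.7755, h=4.7949
  candidates: C₊=(11.0746,4.5493) cross=35.282; C₋=(9.7321,-4.9461) cross=-35.282
  mode + wants cross > 0 → take C=(11.0746,4.5493) (cross=35.282)
ex = (C−B)/|BC| = (0.9360,0.3519); ey = (-0.3519,0.9360)
P = B + -3.40·ex + -1.19·ey = (-1.0494,-1.2803)

-1.05 -1.28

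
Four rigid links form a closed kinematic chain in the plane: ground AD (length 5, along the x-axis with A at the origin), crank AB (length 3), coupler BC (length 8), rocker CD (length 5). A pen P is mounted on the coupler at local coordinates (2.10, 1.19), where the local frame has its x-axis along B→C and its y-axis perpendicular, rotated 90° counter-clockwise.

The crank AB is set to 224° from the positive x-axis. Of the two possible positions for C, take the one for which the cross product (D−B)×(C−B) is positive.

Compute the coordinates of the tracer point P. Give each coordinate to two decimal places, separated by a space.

-1.88 0.31

A=(0,0), D=(5.00,0)
B = A + 3.00·(cos224°, sin224°) = (-2.1580, -2.0840)
|BD| = 7.4552
circle(B,8.00) ∩ circle(D,5.00): a=6.3432, h=4.8748
  candidates: C₊=(2.5697,4.3696) cross=36.343; C₋=(5.2950,-4.9913) cross=-36.343
  mode + wants cross > 0 → take C=(2.5697,4.3696) (cross=36.343)
ex = (C−B)/|BC| = (0.5910,0.8067); ey = (-0.8067,0.5910)
P = B + 2.10·ex + 1.19·ey = (-1.8770,0.3133)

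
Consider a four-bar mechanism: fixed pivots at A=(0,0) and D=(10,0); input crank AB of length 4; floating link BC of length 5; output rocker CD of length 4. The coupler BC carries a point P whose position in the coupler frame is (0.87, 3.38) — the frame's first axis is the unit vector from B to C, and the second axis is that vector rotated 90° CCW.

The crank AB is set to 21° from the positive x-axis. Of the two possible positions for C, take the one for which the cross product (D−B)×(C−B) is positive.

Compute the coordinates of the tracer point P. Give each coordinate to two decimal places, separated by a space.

A=(0,0), D=(10.00,0)
B = A + 4.00·(cos21°, sin21°) = (3.7343, 1.4335)
|BD| = 6.4276
circle(B,5.00) ∩ circle(D,4.00): a=3.9139, h=3.1115
  candidates: C₊=(8.2436,3.5937) cross=19.999; C₋=(6.8557,-2.4725) cross=-19.999
  mode + wants cross > 0 → take C=(8.2436,3.5937) (cross=19.999)
ex = (C−B)/|BC| = (0.9018,0.4321); ey = (-0.4321,0.9018)
P = B + 0.87·ex + 3.38·ey = (3.0586,4.8576)

3.06 4.86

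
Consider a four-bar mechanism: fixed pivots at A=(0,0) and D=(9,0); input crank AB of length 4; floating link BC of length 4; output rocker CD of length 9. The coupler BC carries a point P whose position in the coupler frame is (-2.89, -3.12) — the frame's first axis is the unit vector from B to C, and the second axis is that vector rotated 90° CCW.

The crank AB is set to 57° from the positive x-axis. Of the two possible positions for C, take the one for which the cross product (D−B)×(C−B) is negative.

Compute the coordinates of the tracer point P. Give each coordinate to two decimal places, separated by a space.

A=(0,0), D=(9.00,0)
B = A + 4.00·(cos57°, sin57°) = (2.1786, 3.3547)
|BD| = 7.6017
circle(B,4.00) ∩ circle(D,9.00): a=-0.4745, h=3.9718
  candidates: C₊=(3.5055,7.1282) cross=30.192; C₋=(0.0000,-0.0000) cross=-30.192
  mode - wants cross < 0 → take C=(0.0000,-0.0000) (cross=-30.192)
ex = (C−B)/|BC| = (-0.5446,-0.8387); ey = (0.8387,-0.5446)
P = B + -2.89·ex + -3.12·ey = (1.1359,7.4777)

1.14 7.48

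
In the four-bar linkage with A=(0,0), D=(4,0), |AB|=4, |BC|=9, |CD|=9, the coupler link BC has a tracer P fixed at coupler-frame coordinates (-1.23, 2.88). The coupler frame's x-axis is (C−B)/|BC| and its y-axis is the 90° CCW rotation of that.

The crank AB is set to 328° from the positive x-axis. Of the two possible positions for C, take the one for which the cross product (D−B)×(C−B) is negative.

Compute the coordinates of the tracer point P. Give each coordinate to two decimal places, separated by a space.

2.63 0.92

A=(0,0), D=(4.00,0)
B = A + 4.00·(cos328°, sin328°) = (3.3922, -2.1197)
|BD| = 2.2051
circle(B,9.00) ∩ circle(D,9.00): a=1.1025, h=8.9322
  candidates: C₊=(-4.8901,1.4022) cross=19.696; C₋=(12.2823,-3.5219) cross=-19.696
  mode - wants cross < 0 → take C=(12.2823,-3.5219) (cross=-19.696)
ex = (C−B)/|BC| = (0.9878,-0.1558); ey = (0.1558,0.9878)
P = B + -1.23·ex + 2.88·ey = (2.6259,0.9168)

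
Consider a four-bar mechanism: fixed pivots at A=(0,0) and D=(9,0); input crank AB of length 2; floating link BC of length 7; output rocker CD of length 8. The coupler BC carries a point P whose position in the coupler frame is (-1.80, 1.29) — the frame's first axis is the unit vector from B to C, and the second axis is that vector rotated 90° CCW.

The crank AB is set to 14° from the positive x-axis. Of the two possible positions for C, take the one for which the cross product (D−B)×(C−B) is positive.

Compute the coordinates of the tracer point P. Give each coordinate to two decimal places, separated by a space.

0.02 -0.61

A=(0,0), D=(9.00,0)
B = A + 2.00·(cos14°, sin14°) = (1.9406, 0.4838)
|BD| = 7.0760
circle(B,7.00) ∩ circle(D,8.00): a=2.4781, h=6.5467
  candidates: C₊=(4.8605,6.8458) cross=46.324; C₋=(3.9652,-6.2170) cross=-46.324
  mode + wants cross > 0 → take C=(4.8605,6.8458) (cross=46.324)
ex = (C−B)/|BC| = (0.4171,0.9088); ey = (-0.9088,0.4171)
P = B + -1.80·ex + 1.29·ey = (0.0173,-0.6140)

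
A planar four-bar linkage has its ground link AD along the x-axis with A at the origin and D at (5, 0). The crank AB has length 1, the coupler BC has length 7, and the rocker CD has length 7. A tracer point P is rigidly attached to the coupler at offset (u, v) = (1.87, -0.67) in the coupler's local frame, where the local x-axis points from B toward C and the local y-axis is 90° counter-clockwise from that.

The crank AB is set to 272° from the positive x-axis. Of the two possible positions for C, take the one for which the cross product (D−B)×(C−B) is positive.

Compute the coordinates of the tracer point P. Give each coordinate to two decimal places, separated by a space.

1.01 0.73

A=(0,0), D=(5.00,0)
B = A + 1.00·(cos272°, sin272°) = (0.0349, -0.9994)
|BD| = 5.0647
circle(B,7.00) ∩ circle(D,7.00): a=2.5323, h=6.5259
  candidates: C₊=(1.2297,5.8979) cross=33.052; C₋=(3.8052,-6.8973) cross=-33.052
  mode + wants cross > 0 → take C=(1.2297,5.8979) (cross=33.052)
ex = (C−B)/|BC| = (0.1707,0.9853); ey = (-0.9853,0.1707)
P = B + 1.87·ex + -0.67·ey = (1.0143,0.7288)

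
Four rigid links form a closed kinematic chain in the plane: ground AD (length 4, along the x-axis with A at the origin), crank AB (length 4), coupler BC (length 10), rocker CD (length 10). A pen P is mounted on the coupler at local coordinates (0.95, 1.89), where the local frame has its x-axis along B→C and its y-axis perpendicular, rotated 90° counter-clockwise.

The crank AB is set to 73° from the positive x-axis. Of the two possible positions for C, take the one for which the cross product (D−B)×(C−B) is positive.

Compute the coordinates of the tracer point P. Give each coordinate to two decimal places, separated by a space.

1.32 5.94

A=(0,0), D=(4.00,0)
B = A + 4.00·(cos73°, sin73°) = (1.1695, 3.8252)
|BD| = 4.7586
circle(B,10.00) ∩ circle(D,10.00): a=2.3793, h=9.7128
  candidates: C₊=(10.3925,7.6900) cross=46.219; C₋=(-5.2230,-3.8648) cross=-46.219
  mode + wants cross > 0 → take C=(10.3925,7.6900) (cross=46.219)
ex = (C−B)/|BC| = (0.9223,0.3865); ey = (-0.3865,0.9223)
P = B + 0.95·ex + 1.89·ey = (1.3152,5.9355)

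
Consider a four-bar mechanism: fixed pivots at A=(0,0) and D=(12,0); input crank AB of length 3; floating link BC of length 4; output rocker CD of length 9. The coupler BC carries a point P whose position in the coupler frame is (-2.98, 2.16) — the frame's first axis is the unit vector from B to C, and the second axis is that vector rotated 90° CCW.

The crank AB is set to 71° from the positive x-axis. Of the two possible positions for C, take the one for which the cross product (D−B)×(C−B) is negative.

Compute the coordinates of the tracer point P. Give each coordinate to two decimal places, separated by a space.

1.31 6.50

A=(0,0), D=(12.00,0)
B = A + 3.00·(cos71°, sin71°) = (0.9767, 2.8366)
|BD| = 11.3824
circle(B,4.00) ∩ circle(D,9.00): a=2.8359, h=2.8209
  candidates: C₊=(4.4261,4.8617) cross=32.109; C₋=(3.0202,-0.6021) cross=-32.109
  mode - wants cross < 0 → take C=(3.0202,-0.6021) (cross=-32.109)
ex = (C−B)/|BC| = (0.5109,-0.8597); ey = (0.8597,0.5109)
P = B + -2.98·ex + 2.16·ey = (1.3112,6.5018)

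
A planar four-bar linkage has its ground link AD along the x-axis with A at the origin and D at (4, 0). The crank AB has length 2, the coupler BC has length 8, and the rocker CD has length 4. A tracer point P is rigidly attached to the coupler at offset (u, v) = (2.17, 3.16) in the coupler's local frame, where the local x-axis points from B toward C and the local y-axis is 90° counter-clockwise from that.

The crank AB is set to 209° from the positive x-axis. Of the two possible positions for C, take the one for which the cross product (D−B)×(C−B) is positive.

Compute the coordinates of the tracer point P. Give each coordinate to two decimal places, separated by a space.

-1.99 2.86

A=(0,0), D=(4.00,0)
B = A + 2.00·(cos209°, sin209°) = (-1.7492, -0.9696)
|BD| = 5.8304
circle(B,8.00) ∩ circle(D,4.00): a=7.0315, h=3.8154
  candidates: C₊=(4.5499,3.9620) cross=22.245; C₋=(5.8189,-3.5625) cross=-22.245
  mode + wants cross > 0 → take C=(4.5499,3.9620) (cross=22.245)
ex = (C−B)/|BC| = (0.7874,0.6165); ey = (-0.6165,0.7874)
P = B + 2.17·ex + 3.16·ey = (-1.9886,2.8562)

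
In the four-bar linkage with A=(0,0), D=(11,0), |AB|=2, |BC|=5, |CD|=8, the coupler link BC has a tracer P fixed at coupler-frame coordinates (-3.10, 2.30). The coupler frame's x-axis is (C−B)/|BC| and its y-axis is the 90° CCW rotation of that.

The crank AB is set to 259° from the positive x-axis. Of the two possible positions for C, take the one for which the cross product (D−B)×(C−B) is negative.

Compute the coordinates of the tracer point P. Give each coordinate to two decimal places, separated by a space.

A=(0,0), D=(11.00,0)
B = A + 2.00·(cos259°, sin259°) = (-0.3816, -1.9633)
|BD| = 11.5497
circle(B,5.00) ∩ circle(D,8.00): a=4.0865, h=2.8811
  candidates: C₊=(3.1557,1.5705) cross=33.275; C₋=(4.1351,-4.1078) cross=-33.275
  mode - wants cross < 0 → take C=(4.1351,-4.1078) (cross=-33.275)
ex = (C−B)/|BC| = (0.9034,-0.4289); ey = (0.4289,0.9034)
P = B + -3.10·ex + 2.30·ey = (-2.1955,1.4440)

-2.20 1.44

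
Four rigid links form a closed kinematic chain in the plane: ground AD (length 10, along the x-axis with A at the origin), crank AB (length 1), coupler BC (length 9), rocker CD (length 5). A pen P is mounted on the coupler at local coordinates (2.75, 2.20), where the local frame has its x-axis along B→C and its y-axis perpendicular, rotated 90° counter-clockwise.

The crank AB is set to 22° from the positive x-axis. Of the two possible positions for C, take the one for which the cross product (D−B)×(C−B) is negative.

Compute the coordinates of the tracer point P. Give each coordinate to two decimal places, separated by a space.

4.44 0.63

A=(0,0), D=(10.00,0)
B = A + 1.00·(cos22°, sin22°) = (0.9272, 0.3746)
|BD| = 9.0805
circle(B,9.00) ∩ circle(D,5.00): a=7.6238, h=4.7831
  candidates: C₊=(8.7418,4.8391) cross=43.433; C₋=(8.3472,-4.7189) cross=-43.433
  mode - wants cross < 0 → take C=(8.3472,-4.7189) (cross=-43.433)
ex = (C−B)/|BC| = (0.8244,-0.5659); ey = (0.5659,0.8244)
P = B + 2.75·ex + 2.20·ey = (4.4395,0.6320)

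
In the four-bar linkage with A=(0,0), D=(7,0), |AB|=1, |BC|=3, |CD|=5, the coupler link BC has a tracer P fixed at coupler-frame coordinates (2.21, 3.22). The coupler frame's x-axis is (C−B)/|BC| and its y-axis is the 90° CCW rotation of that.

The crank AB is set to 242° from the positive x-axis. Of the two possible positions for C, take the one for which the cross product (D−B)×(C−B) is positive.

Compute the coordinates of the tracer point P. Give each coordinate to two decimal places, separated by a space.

A=(0,0), D=(7.00,0)
B = A + 1.00·(cos242°, sin242°) = (-0.4695, -0.8829)
|BD| = 7.5215
circle(B,3.00) ∩ circle(D,5.00): a=2.6971, h=1.3136
  candidates: C₊=(2.0548,0.7382) cross=9.880; C₋=(2.3632,-1.8709) cross=-9.880
  mode + wants cross > 0 → take C=(2.0548,0.7382) (cross=9.880)
ex = (C−B)/|BC| = (0.8414,0.5404); ey = (-0.5404,0.8414)
P = B + 2.21·ex + 3.22·ey = (-0.3500,3.0207)

-0.35 3.02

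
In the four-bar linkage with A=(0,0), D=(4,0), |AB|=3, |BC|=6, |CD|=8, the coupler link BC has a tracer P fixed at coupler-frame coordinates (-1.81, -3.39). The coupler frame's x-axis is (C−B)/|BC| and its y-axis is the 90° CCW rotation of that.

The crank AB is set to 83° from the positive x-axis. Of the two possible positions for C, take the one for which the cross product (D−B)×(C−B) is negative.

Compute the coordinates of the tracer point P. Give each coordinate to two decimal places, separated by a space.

-0.73 6.66

A=(0,0), D=(4.00,0)
B = A + 3.00·(cos83°, sin83°) = (0.3656, 2.9776)
|BD| = 4.6984
circle(B,6.00) ∩ circle(D,8.00): a=-0.6305, h=5.9668
  candidates: C₊=(3.6593,7.9927) cross=28.034; C₋=(-3.9036,-1.2383) cross=-28.034
  mode - wants cross < 0 → take C=(-3.9036,-1.2383) (cross=-28.034)
ex = (C−B)/|BC| = (-0.7115,-0.7027); ey = (0.7027,-0.7115)
P = B + -1.81·ex + -3.39·ey = (-0.7285,6.6615)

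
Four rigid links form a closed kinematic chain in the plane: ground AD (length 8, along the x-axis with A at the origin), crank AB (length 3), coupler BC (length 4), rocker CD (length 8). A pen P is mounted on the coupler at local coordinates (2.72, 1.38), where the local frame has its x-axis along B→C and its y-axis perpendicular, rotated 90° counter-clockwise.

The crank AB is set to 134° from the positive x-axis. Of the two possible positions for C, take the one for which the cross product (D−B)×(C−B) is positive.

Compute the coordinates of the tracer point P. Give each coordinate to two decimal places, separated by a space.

A=(0,0), D=(8.00,0)
B = A + 3.00·(cos134°, sin134°) = (-2.0840, 2.1580)
|BD| = 10.3123
circle(B,4.00) ∩ circle(D,8.00): a=2.8288, h=2.8280
  candidates: C₊=(1.2740,4.3314) cross=29.163; C₋=(0.0904,-1.1994) cross=-29.163
  mode + wants cross > 0 → take C=(1.2740,4.3314) (cross=29.163)
ex = (C−B)/|BC| = (0.8395,0.5434); ey = (-0.5434,0.8395)
P = B + 2.72·ex + 1.38·ey = (-0.5504,4.7945)

-0.55 4.79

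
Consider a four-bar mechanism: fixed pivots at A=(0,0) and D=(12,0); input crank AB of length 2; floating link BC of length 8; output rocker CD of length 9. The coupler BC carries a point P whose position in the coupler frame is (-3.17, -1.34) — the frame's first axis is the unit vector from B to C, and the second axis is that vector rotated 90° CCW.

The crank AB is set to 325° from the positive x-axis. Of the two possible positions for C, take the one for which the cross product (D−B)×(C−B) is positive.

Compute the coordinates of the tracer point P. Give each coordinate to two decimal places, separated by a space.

1.39 -4.58

A=(0,0), D=(12.00,0)
B = A + 2.00·(cos325°, sin325°) = (1.6383, -1.1472)
|BD| = 10.4250
circle(B,8.00) ∩ circle(D,9.00): a=4.3972, h=6.6832
  candidates: C₊=(5.2733,5.9793) cross=69.672; C₋=(6.7442,-7.3059) cross=-69.672
  mode + wants cross > 0 → take C=(5.2733,5.9793) (cross=69.672)
ex = (C−B)/|BC| = (0.4544,0.8908); ey = (-0.8908,0.4544)
P = B + -3.17·ex + -1.34·ey = (1.3916,-4.5799)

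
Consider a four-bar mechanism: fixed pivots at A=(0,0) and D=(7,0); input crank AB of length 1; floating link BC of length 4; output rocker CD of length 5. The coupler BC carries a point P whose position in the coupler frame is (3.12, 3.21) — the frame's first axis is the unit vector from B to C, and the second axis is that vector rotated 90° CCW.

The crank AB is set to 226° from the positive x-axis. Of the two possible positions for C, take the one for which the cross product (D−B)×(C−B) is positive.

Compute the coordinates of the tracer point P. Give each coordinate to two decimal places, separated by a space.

-0.38 3.75

A=(0,0), D=(7.00,0)
B = A + 1.00·(cos226°, sin226°) = (-0.6947, -0.7193)
|BD| = 7.7282
circle(B,4.00) ∩ circle(D,5.00): a=3.2818, h=2.2868
  candidates: C₊=(2.3601,1.8630) cross=17.673; C₋=(2.7858,-2.6908) cross=-17.673
  mode + wants cross > 0 → take C=(2.3601,1.8630) (cross=17.673)
ex = (C−B)/|BC| = (0.7637,0.6456); ey = (-0.6456,0.7637)
P = B + 3.12·ex + 3.21·ey = (-0.3843,3.7463)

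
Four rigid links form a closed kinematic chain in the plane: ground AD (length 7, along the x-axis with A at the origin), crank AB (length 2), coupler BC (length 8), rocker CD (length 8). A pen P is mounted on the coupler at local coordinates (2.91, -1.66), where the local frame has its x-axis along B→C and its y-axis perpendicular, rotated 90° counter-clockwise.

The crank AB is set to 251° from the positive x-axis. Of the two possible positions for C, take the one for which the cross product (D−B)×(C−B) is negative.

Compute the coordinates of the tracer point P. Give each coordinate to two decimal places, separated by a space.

0.14 -5.15

A=(0,0), D=(7.00,0)
B = A + 2.00·(cos251°, sin251°) = (-0.6511, -1.8910)
|BD| = 7.8814
circle(B,8.00) ∩ circle(D,8.00): a=3.9407, h=6.9621
  candidates: C₊=(1.5040,5.8132) cross=54.871; C₋=(4.8449,-7.7043) cross=-54.871
  mode - wants cross < 0 → take C=(4.8449,-7.7043) (cross=-54.871)
ex = (C−B)/|BC| = (0.6870,-0.7267); ey = (0.7267,0.6870)
P = B + 2.91·ex + -1.66·ey = (0.1418,-5.1460)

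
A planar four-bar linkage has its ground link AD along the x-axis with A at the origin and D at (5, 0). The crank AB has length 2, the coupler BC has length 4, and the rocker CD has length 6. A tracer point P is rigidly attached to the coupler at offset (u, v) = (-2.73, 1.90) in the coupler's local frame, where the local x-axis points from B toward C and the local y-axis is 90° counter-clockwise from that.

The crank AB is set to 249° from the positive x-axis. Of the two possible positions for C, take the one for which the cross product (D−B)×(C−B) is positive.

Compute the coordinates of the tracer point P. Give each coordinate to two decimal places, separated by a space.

-2.69 -4.54

A=(0,0), D=(5.00,0)
B = A + 2.00·(cos249°, sin249°) = (-0.7167, -1.8672)
|BD| = 6.0139
circle(B,4.00) ∩ circle(D,6.00): a=1.3442, h=3.7674
  candidates: C₊=(-0.6087,2.1314) cross=22.657; C₋=(1.7307,-5.0311) cross=-22.657
  mode + wants cross > 0 → take C=(-0.6087,2.1314) (cross=22.657)
ex = (C−B)/|BC| = (0.0270,0.9996); ey = (-0.9996,0.0270)
P = B + -2.73·ex + 1.90·ey = (-2.6898,-4.5448)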